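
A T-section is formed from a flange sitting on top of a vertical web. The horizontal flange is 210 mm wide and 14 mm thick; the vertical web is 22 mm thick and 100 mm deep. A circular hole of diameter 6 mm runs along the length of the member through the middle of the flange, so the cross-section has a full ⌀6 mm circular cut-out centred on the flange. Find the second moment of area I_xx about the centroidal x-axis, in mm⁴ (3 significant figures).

I_xx ≈ 5.95 × 10⁶ mm⁴

Treat the section as a set of non-overlapping primitives; coordinates are from the bounding-box lower-left.
Flange: 210 × 14, A = 2 940 mm², y = 107 mm, Ī = 48 020 mm⁴.
Web: 22 × 100, A = 2 200 mm², y = 50 mm, Ī = 1 833 333 mm⁴.
Hole (subtracted): ⌀6, A = 28.274 mm², y = 107 mm, Ī = 63.617 mm⁴.
Centroid: ȳ = ΣA·y / ΣA = 82.468 mm.
Transfer each piece to the centroidal x-axis using Ī + A·d² with d = y − 82.468:
  flange: d = 24.532 mm → contributes +1 817 344 mm⁴
  web: d = -32.468 mm → contributes +4 152 533 mm⁴
  hole: d = 24.532 mm → contributes −17 079 mm⁴
Total I = 5 952 798 mm⁴.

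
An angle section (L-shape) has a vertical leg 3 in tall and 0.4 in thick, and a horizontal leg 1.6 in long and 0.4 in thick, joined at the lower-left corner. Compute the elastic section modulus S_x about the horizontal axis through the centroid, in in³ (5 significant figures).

S_x ≈ 0.79395 in³

Treat the section as a set of non-overlapping primitives; coordinates are from the bounding-box lower-left.
Vertical leg: 0.4 × 3, A = 1.2 in², y = 1.5 in, Ī = 0.9 in⁴.
Horizontal leg (remainder): 1.2 × 0.4, A = 0.48 in², y = 0.2 in, Ī = 0.0064 in⁴.
Centroid: ȳ = ΣA·y / ΣA = 1.128571 in.
Transfer each piece to the horizontal axis through the centroid using Ī + A·d² with d = y − 1.128571:
  vertical leg: d = 0.3714286 in → contributes +1.065551 in⁴
  horizontal leg (remainder): d = -0.9285714 in → contributes +0.4202776 in⁴
Total I = 1.485829 in⁴.
Extreme fibre distance c = 1.871429 in; S = I/c = 0.7939542 in³.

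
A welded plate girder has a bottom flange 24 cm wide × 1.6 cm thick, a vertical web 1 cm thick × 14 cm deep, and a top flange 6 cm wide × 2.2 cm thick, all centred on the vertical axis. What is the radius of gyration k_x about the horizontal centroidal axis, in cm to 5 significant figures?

Split into non-overlapping primitives; take the origin at the lower-left of the bounding box.
Bottom plate: 24 × 1.6, A = 38.4 cm², y = 0.8 cm, Ī = 8.192 cm⁴.
Web plate: 1 × 14, A = 14 cm², y = 8.6 cm, Ī = 228.6667 cm⁴.
Top plate: 6 × 2.2, A = 13.2 cm², y = 16.7 cm, Ī = 5.324 cm⁴.
Centroid: ȳ = ΣA·y / ΣA = 5.664024 cm.
Transfer each piece to the horizontal centroidal axis using Ī + A·d² with d = y − 5.664024:
  bottom plate: d = -4.864024 cm → contributes +916.6874 cm⁴
  web plate: d = 2.935976 cm → contributes +349.346 cm⁴
  top plate: d = 11.03598 cm → contributes +1612.988 cm⁴
Total I = 2879.022 cm⁴.
Radius of gyration: k = √(I/A) = √(2879.022 / 65.6) = 6.624766 cm.

k_x ≈ 6.6248 cm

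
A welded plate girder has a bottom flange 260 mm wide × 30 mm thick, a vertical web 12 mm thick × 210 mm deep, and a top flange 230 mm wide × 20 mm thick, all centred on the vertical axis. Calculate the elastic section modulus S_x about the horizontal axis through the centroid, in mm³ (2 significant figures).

S_x ≈ 1.1 × 10⁶ mm³

Break the section into simple shapes (no overlaps), measuring from the bottom-left corner of the bounding box.
Bottom plate: 260 × 30, A = 7 800 mm², y = 15 mm, Ī = 585 000 mm⁴.
Web plate: 12 × 210, A = 2 520 mm², y = 135 mm, Ī = 9 261 000 mm⁴.
Top plate: 230 × 20, A = 4 600 mm², y = 250 mm, Ī = 153 333 mm⁴.
Centroid: ȳ = ΣA·y / ΣA = 107.7 mm.
Transfer each piece to the horizontal axis through the centroid using Ī + A·d² with d = y − 107.7:
  bottom plate: d = -92.72 mm → contributes +67 643 294 mm⁴
  web plate: d = 27.28 mm → contributes +11 136 218 mm⁴
  top plate: d = 142.3 mm → contributes +93 272 342 mm⁴
Total I = 172 051 853 mm⁴.
Extreme fibre distance c = 152.3 mm; S = I/c = 1 129 848 mm³.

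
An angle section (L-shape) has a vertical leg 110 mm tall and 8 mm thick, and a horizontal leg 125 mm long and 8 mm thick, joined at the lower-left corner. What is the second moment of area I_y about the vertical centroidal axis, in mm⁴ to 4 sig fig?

I_y ≈ 2.844 × 10⁶ mm⁴

Break the section into simple shapes (no overlaps), measuring from the bottom-left corner of the bounding box.
Vertical leg: 8 × 110, A = 880 mm², x = 4 mm, Ī = 4693.33 mm⁴.
Horizontal leg (remainder): 117 × 8, A = 936 mm², x = 66.5 mm, Ī = 1 067 742 mm⁴.
Centroid: x̄ = ΣA·x / ΣA = 36.2137 mm.
Transfer each piece to the vertical centroidal axis using Ī + A·d² with d = x − 36.2137:
  vertical leg: d = -32.2137 mm → contributes +917 887 mm⁴
  horizontal leg (remainder): d = 30.2863 mm → contributes +1 926 300 mm⁴
Total I = 2 844 186 mm⁴.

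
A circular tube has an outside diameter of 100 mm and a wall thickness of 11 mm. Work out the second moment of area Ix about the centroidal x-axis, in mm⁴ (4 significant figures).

Ix ≈ 3.092 × 10⁶ mm⁴

Treat the section as a set of non-overlapping primitives; coordinates are from the bounding-box lower-left.
Outer circle: ⌀100, A = 7853.98 mm², y = 50 mm, Ī = 4 908 739 mm⁴.
Bore (subtracted): ⌀78, A = 4778.36 mm², y = 50 mm, Ī = 1 816 972 mm⁴.
By symmetry the centroid is at mid-height, ȳ = 50 mm.
All pieces are centred on the centroidal x-axis, so I = ΣĪ (holes subtracted) = 3 091 766 mm⁴.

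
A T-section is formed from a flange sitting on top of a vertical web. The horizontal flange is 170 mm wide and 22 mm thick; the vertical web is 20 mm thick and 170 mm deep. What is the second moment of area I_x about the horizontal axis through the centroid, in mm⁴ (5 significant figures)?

I_x ≈ 2.4752 × 10⁷ mm⁴

Break the section into simple shapes (no overlaps), measuring from the bottom-left corner of the bounding box.
Flange: 170 × 22, A = 3 740 mm², y = 181 mm, Ī = 150846.7 mm⁴.
Web: 20 × 170, A = 3 400 mm², y = 85 mm, Ī = 8 188 333 mm⁴.
Centroid: ȳ = ΣA·y / ΣA = 135.2857 mm.
Transfer each piece to the horizontal axis through the centroid using Ī + A·d² with d = y − 135.2857:
  flange: d = 45.71429 mm → contributes +7 966 683 mm⁴
  web: d = -50.28571 mm → contributes +16 785 754 mm⁴
Total I = 24 752 437 mm⁴.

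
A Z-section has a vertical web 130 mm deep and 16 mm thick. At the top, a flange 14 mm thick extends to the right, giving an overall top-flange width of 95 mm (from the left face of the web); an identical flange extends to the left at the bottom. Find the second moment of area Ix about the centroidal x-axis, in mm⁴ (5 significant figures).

Ix ≈ 1.0407 × 10⁷ mm⁴

Break the section into simple shapes (no overlaps), measuring from the bottom-left corner of the bounding box.
Web: 16 × 130, A = 2 080 mm², y = 65 mm, Ī = 2 929 333 mm⁴.
Top flange (beyond web): 79 × 14, A = 1 106 mm², y = 123 mm, Ī = 18064.67 mm⁴.
Bottom flange (beyond web): 79 × 14, A = 1 106 mm², y = 7 mm, Ī = 18064.67 mm⁴.
Centroid: ȳ = ΣA·y / ΣA = 65 mm.
Transfer each piece to the centroidal x-axis using Ī + A·d² with d = y − 65:
  web: d = 0 mm → contributes +2 929 333 mm⁴
  top flange (beyond web): d = 58 mm → contributes +3 738 649 mm⁴
  bottom flange (beyond web): d = -58 mm → contributes +3 738 649 mm⁴
Total I = 10 406 631 mm⁴.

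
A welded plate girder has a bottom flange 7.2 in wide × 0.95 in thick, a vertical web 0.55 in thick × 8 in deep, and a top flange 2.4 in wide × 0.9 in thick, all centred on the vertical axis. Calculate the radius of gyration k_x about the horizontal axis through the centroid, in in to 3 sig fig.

Break the section into simple shapes (no overlaps), measuring from the bottom-left corner of the bounding box.
Bottom plate: 7.2 × 0.95, A = 6.84 in², y = 0.475 in, Ī = 0.51443 in⁴.
Web plate: 0.55 × 8, A = 4.4 in², y = 4.95 in, Ī = 23.467 in⁴.
Top plate: 2.4 × 0.9, A = 2.16 in², y = 9.4 in, Ī = 0.1458 in⁴.
Centroid: ȳ = ΣA·y / ΣA = 3.3831 in.
Transfer each piece to the horizontal axis through the centroid using Ī + A·d² with d = y − 3.3831:
  bottom plate: d = -2.9081 in → contributes +58.359 in⁴
  web plate: d = 1.5669 in → contributes +34.27 in⁴
  top plate: d = 6.0169 in → contributes +78.346 in⁴
Total I = 170.97 in⁴.
Radius of gyration: k = √(I/A) = √(170.97 / 13.4) = 3.572 in.

k_x ≈ 3.57 in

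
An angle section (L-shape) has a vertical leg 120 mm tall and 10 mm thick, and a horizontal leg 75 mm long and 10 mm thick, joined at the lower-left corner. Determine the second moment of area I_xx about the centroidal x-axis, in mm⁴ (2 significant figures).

I_xx ≈ 2.7 × 10⁶ mm⁴

Decompose the section into non-overlapping parts with the origin at the bottom-left of its bounding rectangle.
Vertical leg: 10 × 120, A = 1 200 mm², y = 60 mm, Ī = 1 440 000 mm⁴.
Horizontal leg (remainder): 65 × 10, A = 650 mm², y = 5 mm, Ī = 5 417 mm⁴.
Centroid: ȳ = ΣA·y / ΣA = 40.68 mm.
Transfer each piece to the centroidal x-axis using Ī + A·d² with d = y − 40.68:
  vertical leg: d = 19.32 mm → contributes +1 888 115 mm⁴
  horizontal leg (remainder): d = -35.68 mm → contributes +832 707 mm⁴
Total I = 2 720 822 mm⁴.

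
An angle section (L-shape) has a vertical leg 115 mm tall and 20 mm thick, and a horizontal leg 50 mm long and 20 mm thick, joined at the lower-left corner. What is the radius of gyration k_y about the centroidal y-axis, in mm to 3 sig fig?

Split into non-overlapping primitives; take the origin at the lower-left of the bounding box.
Vertical leg: 20 × 115, A = 2 300 mm², x = 10 mm, Ī = 76 667 mm⁴.
Horizontal leg (remainder): 30 × 20, A = 600 mm², x = 35 mm, Ī = 45 000 mm⁴.
Centroid: x̄ = ΣA·x / ΣA = 15.172 mm.
Transfer each piece to the centroidal y-axis using Ī + A·d² with d = x − 15.172:
  vertical leg: d = -5.1724 mm → contributes +138 201 mm⁴
  horizontal leg (remainder): d = 19.828 mm → contributes +280 880 mm⁴
Total I = 419 080 mm⁴.
Radius of gyration: k = √(I/A) = √(419 080 / 2 900) = 12.021 mm.

k_y ≈ 12.0 mm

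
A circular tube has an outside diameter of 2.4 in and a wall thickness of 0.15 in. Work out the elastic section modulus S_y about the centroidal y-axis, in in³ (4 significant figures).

S_y ≈ 0.5616 in³

Split into non-overlapping primitives; take the origin at the lower-left of the bounding box.
Outer circle: ⌀2.4, A = 4.52389 in², x = 1.2 in, Ī = 1.6286 in⁴.
Bore (subtracted): ⌀2.1, A = 3.46361 in², x = 1.2 in, Ī = 0.954656 in⁴.
By symmetry the centroid is at mid-width, x̄ = 1.2 in.
All pieces are centred on the centroidal y-axis, so I = ΣĪ (holes subtracted) = 0.673945 in⁴.
Extreme fibre distance c = 1.2 in; S = I/c = 0.561621 in³.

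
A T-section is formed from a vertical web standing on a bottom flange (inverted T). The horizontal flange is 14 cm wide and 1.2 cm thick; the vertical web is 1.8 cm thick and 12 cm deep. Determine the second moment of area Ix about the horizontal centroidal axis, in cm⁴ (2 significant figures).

Ix ≈ 670 cm⁴

Decompose the section into non-overlapping parts with the origin at the bottom-left of its bounding rectangle.
Flange: 14 × 1.2, A = 16.8 cm², y = 0.6 cm, Ī = 2.016 cm⁴.
Web: 1.8 × 12, A = 21.6 cm², y = 7.2 cm, Ī = 259.2 cm⁴.
Centroid: ȳ = ΣA·y / ΣA = 4.313 cm.
Transfer each piece to the horizontal centroidal axis using Ī + A·d² with d = y − 4.313:
  flange: d = -3.713 cm → contributes +233.6 cm⁴
  web: d = 2.888 cm → contributes +439.3 cm⁴
Total I = 672.9 cm⁴.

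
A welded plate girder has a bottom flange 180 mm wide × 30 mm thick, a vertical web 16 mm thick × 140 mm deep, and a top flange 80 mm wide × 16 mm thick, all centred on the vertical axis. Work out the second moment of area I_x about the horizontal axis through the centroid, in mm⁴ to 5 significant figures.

I_x ≈ 3.6432 × 10⁷ mm⁴

Decompose the section into non-overlapping parts with the origin at the bottom-left of its bounding rectangle.
Bottom plate: 180 × 30, A = 5 400 mm², y = 15 mm, Ī = 405 000 mm⁴.
Web plate: 16 × 140, A = 2 240 mm², y = 100 mm, Ī = 3 658 667 mm⁴.
Top plate: 80 × 16, A = 1 280 mm², y = 178 mm, Ī = 27306.67 mm⁴.
Centroid: ȳ = ΣA·y / ΣA = 59.73543 mm.
Transfer each piece to the horizontal axis through the centroid using Ī + A·d² with d = y − 59.73543:
  bottom plate: d = -44.73543 mm → contributes +11 211 795 mm⁴
  web plate: d = 40.26457 mm → contributes +7 290 235 mm⁴
  top plate: d = 118.2646 mm → contributes +17 930 039 mm⁴
Total I = 36 432 069 mm⁴.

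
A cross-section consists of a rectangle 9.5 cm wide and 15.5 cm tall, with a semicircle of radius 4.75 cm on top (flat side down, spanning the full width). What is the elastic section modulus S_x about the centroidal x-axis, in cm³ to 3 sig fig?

S_x ≈ 540 cm³

Split into non-overlapping primitives; take the origin at the lower-left of the bounding box.
Rectangular body: 9.5 × 15.5, A = 147.25 cm², y = 7.75 cm, Ī = 2948.1 cm⁴.
Semicircular cap: semicircle r = 4.75, A = 35.441 cm², y = 17.516 cm, Ī = 55.874 cm⁴.
Centroid: ȳ = ΣA·y / ΣA = 9.6445 cm.
Transfer each piece to the centroidal x-axis using Ī + A·d² with d = y − 9.6445:
  rectangular body: d = -1.8945 cm → contributes +3476.6 cm⁴
  semicircular cap: d = 7.8714 cm → contributes +2251.8 cm⁴
Total I = 5728.4 cm⁴.
Extreme fibre distance c = 10.605 cm; S = I/c = 540.13 cm³.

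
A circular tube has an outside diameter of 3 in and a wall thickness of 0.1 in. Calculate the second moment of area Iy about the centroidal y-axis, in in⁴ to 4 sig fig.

Iy ≈ 0.9589 in⁴

Decompose the section into non-overlapping parts with the origin at the bottom-left of its bounding rectangle.
Outer circle: ⌀3, A = 7.06858 in², x = 1.5 in, Ī = 3.97608 in⁴.
Bore (subtracted): ⌀2.8, A = 6.15752 in², x = 1.5 in, Ī = 3.01719 in⁴.
By symmetry the centroid is at mid-width, x̄ = 1.5 in.
All pieces are centred on the centroidal y-axis, so I = ΣĪ (holes subtracted) = 0.958893 in⁴.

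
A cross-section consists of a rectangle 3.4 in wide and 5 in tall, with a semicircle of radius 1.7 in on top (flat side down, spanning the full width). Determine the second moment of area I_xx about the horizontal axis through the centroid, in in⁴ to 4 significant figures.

Treat the section as a set of non-overlapping primitives; coordinates are from the bounding-box lower-left.
Rectangular body: 3.4 × 5, A = 17 in², y = 2.5 in, Ī = 35.4167 in⁴.
Semicircular cap: semicircle r = 1.7, A = 4.5396 in², y = 5.7215 in, Ī = 0.916701 in⁴.
Centroid: ȳ = ΣA·y / ΣA = 3.17895 in.
Transfer each piece to the horizontal axis through the centroid using Ī + A·d² with d = y − 3.17895:
  rectangular body: d = -0.678951 in → contributes +43.2532 in⁴
  semicircular cap: d = 2.54255 in → contributes +30.2633 in⁴
Total I = 73.5165 in⁴.

I_xx ≈ 73.52 in⁴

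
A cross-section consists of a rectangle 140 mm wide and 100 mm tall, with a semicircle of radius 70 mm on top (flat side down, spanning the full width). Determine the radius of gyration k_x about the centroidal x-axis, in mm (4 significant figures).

k_x ≈ 45.97 mm

Split into non-overlapping primitives; take the origin at the lower-left of the bounding box.
Rectangular body: 140 × 100, A = 14 000 mm², y = 50 mm, Ī = 11 666 667 mm⁴.
Semicircular cap: semicircle r = 70, A = 7696.9 mm², y = 129.709 mm, Ī = 2 635 265 mm⁴.
Centroid: ȳ = ΣA·y / ΣA = 78.2765 mm.
Transfer each piece to the centroidal x-axis using Ī + A·d² with d = y − 78.2765:
  rectangular body: d = -28.2765 mm → contributes +22 860 488 mm⁴
  semicircular cap: d = 51.4325 mm → contributes +22 995 859 mm⁴
Total I = 45 856 347 mm⁴.
Radius of gyration: k = √(I/A) = √(45 856 347 / 21696.9) = 45.9728 mm.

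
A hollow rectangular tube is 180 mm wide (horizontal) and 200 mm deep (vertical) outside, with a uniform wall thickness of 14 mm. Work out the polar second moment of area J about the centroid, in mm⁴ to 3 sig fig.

Break the section into simple shapes (no overlaps), measuring from the bottom-left corner of the bounding box.
Outer rectangle: 180 × 200, A = 36 000 mm², y = 100 mm, Ī = 120 000 000 mm⁴.
Inner void (subtracted): 152 × 172, A = 26 144 mm², y = 100 mm, Ī = 64 453 675 mm⁴.
By symmetry the centroid is at mid-height, ȳ = 100 mm.
All pieces are centred on the centroidal x-axis, so I = ΣĪ (holes subtracted) = 55 546 325 mm⁴.
Repeating about the centroidal y-axis gives I_y = 46 864 085 mm⁴.
Polar second moment: J = I_x + I_y = 102 410 411 mm⁴.

J ≈ 1.02 × 10⁸ mm⁴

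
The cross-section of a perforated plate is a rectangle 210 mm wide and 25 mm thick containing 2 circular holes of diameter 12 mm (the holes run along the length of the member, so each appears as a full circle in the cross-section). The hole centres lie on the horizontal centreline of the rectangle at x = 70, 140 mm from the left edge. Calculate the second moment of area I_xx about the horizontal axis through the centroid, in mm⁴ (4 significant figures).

Break the section into simple shapes (no overlaps), measuring from the bottom-left corner of the bounding box.
Plate: 210 × 25, A = 5 250 mm², y = 12.5 mm, Ī = 273 438 mm⁴.
Hole 1 (subtracted): ⌀12, A = 113.097 mm², y = 12.5 mm, Ī = 1017.88 mm⁴.
Hole 2 (subtracted): ⌀12, A = 113.097 mm², y = 12.5 mm, Ī = 1017.88 mm⁴.
By symmetry the centroid is at mid-height, ȳ = 12.5 mm.
All pieces are centred on the horizontal axis through the centroid, so I = ΣĪ (holes subtracted) = 271 402 mm⁴.

I_xx ≈ 2.714 × 10⁵ mm⁴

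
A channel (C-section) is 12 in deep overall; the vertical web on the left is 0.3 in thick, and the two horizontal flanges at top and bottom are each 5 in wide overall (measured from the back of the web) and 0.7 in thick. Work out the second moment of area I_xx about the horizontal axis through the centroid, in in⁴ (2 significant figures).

Decompose the section into non-overlapping parts with the origin at the bottom-left of its bounding rectangle.
Web: 0.3 × 12, A = 3.6 in², y = 6 in, Ī = 43.2 in⁴.
Top flange (beyond web): 4.7 × 0.7, A = 3.29 in², y = 11.65 in, Ī = 0.1343 in⁴.
Bottom flange (beyond web): 4.7 × 0.7, A = 3.29 in², y = 0.35 in, Ī = 0.1343 in⁴.
By symmetry the centroid is at mid-height, ȳ = 6 in.
Transfer each piece to the horizontal axis through the centroid using Ī + A·d² with d = y − 6:
  web: d = 0 in → contributes +43.2 in⁴
  top flange (beyond web): d = 5.65 in → contributes +105.2 in⁴
  bottom flange (beyond web): d = -5.65 in → contributes +105.2 in⁴
Total I = 253.5 in⁴.

I_xx ≈ 250 in⁴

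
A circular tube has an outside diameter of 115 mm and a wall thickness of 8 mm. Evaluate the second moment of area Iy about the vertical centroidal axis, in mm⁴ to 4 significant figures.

Split into non-overlapping primitives; take the origin at the lower-left of the bounding box.
Outer circle: ⌀115, A = 10386.9 mm², x = 57.5 mm, Ī = 8 585 414 mm⁴.
Bore (subtracted): ⌀99, A = 7697.69 mm², x = 57.5 mm, Ī = 4 715 315 mm⁴.
By symmetry the centroid is at mid-width, x̄ = 57.5 mm.
All pieces are centred on the vertical centroidal axis, so I = ΣĪ (holes subtracted) = 3 870 100 mm⁴.

Iy ≈ 3.870 × 10⁶ mm⁴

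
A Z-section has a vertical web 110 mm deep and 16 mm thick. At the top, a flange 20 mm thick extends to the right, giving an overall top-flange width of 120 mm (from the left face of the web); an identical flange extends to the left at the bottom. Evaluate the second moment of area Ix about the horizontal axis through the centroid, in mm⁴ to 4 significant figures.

Treat the section as a set of non-overlapping primitives; coordinates are from the bounding-box lower-left.
Web: 16 × 110, A = 1 760 mm², y = 55 mm, Ī = 1 774 667 mm⁴.
Top flange (beyond web): 104 × 20, A = 2 080 mm², y = 100 mm, Ī = 69333.3 mm⁴.
Bottom flange (beyond web): 104 × 20, A = 2 080 mm², y = 10 mm, Ī = 69333.3 mm⁴.
Centroid: ȳ = ΣA·y / ΣA = 55 mm.
Transfer each piece to the horizontal axis through the centroid using Ī + A·d² with d = y − 55:
  web: d = 0 mm → contributes +1 774 667 mm⁴
  top flange (beyond web): d = 45 mm → contributes +4 281 333 mm⁴
  bottom flange (beyond web): d = -45 mm → contributes +4 281 333 mm⁴
Total I = 10 337 333 mm⁴.

Ix ≈ 1.034 × 10⁷ mm⁴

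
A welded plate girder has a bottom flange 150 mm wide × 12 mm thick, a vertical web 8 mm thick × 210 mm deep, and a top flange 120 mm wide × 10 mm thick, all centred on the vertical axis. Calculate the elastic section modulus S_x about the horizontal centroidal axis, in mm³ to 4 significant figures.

Split into non-overlapping primitives; take the origin at the lower-left of the bounding box.
Bottom plate: 150 × 12, A = 1 800 mm², y = 6 mm, Ī = 21 600 mm⁴.
Web plate: 8 × 210, A = 1 680 mm², y = 117 mm, Ī = 6 174 000 mm⁴.
Top plate: 120 × 10, A = 1 200 mm², y = 227 mm, Ī = 10 000 mm⁴.
Centroid: ȳ = ΣA·y / ΣA = 102.513 mm.
Transfer each piece to the horizontal centroidal axis using Ī + A·d² with d = y − 102.513:
  bottom plate: d = -96.5128 mm → contributes +16 788 104 mm⁴
  web plate: d = 14.4872 mm → contributes +6 526 596 mm⁴
  top plate: d = 124.487 mm → contributes +18 606 469 mm⁴
Total I = 41 921 169 mm⁴.
Extreme fibre distance c = 129.487 mm; S = I/c = 323 748 mm³.

S_x ≈ 3.237 × 10⁵ mm³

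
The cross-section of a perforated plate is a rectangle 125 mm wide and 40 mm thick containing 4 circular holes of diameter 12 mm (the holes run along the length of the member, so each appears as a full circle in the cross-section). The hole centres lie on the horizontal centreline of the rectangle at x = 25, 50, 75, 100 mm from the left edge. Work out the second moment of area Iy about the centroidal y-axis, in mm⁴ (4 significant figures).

Treat the section as a set of non-overlapping primitives; coordinates are from the bounding-box lower-left.
Plate: 125 × 40, A = 5 000 mm², x = 62.5 mm, Ī = 6 510 417 mm⁴.
Hole 1 (subtracted): ⌀12, A = 113.097 mm², x = 25 mm, Ī = 1017.88 mm⁴.
Hole 2 (subtracted): ⌀12, A = 113.097 mm², x = 50 mm, Ī = 1017.88 mm⁴.
Hole 3 (subtracted): ⌀12, A = 113.097 mm², x = 75 mm, Ī = 1017.88 mm⁴.
Hole 4 (subtracted): ⌀12, A = 113.097 mm², x = 100 mm, Ī = 1017.88 mm⁴.
By symmetry the centroid is at mid-width, x̄ = 62.5 mm.
Transfer each piece to the centroidal y-axis using Ī + A·d² with d = x − 62.5:
  plate: d = 0 mm → contributes +6 510 417 mm⁴
  hole 1: d = -37.5 mm → contributes −160 061 mm⁴
  hole 2: d = -12.5 mm → contributes −18689.3 mm⁴
  hole 3: d = 12.5 mm → contributes −18689.3 mm⁴
  hole 4: d = 37.5 mm → contributes −160 061 mm⁴
Total I = 6 152 916 mm⁴.

Iy ≈ 6.153 × 10⁶ mm⁴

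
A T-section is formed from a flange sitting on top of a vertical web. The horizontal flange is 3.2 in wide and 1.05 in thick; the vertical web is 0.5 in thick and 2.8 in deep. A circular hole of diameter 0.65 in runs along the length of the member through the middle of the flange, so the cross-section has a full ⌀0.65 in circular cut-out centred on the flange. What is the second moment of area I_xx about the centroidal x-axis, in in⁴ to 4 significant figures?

I_xx ≈ 4.762 in⁴

Break the section into simple shapes (no overlaps), measuring from the bottom-left corner of the bounding box.
Flange: 3.2 × 1.05, A = 3.36 in², y = 3.325 in, Ī = 0.3087 in⁴.
Web: 0.5 × 2.8, A = 1.4 in², y = 1.4 in, Ī = 0.914667 in⁴.
Hole (subtracted): ⌀0.65, A = 0.331831 in², y = 3.325 in, Ī = 0.00876241 in⁴.
Centroid: ȳ = ΣA·y / ΣA = 2.7164 in.
Transfer each piece to the centroidal x-axis using Ī + A·d² with d = y − 2.7164:
  flange: d = 0.608604 in → contributes +1.55324 in⁴
  web: d = -1.3164 in → contributes +3.34073 in⁴
  hole: d = 0.608604 in → contributes −0.131672 in⁴
Total I = 4.76229 in⁴.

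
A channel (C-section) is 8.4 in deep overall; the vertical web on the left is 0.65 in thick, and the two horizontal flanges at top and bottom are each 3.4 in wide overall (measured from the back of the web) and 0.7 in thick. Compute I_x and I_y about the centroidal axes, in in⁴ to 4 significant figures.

I_x ≈ 89.33 in⁴, I_y ≈ 9.144 in⁴

Break the section into simple shapes (no overlaps), measuring from the bottom-left corner of the bounding box.
Web: 0.65 × 8.4, A = 5.46 in², y = 4.2 in, Ī = 32.1048 in⁴.
Top flange (beyond web): 2.75 × 0.7, A = 1.925 in², y = 8.05 in, Ī = 0.0786042 in⁴.
Bottom flange (beyond web): 2.75 × 0.7, A = 1.925 in², y = 0.35 in, Ī = 0.0786042 in⁴.
By symmetry the centroid is at mid-height, ȳ = 4.2 in.
Transfer each piece to the centroidal x-axis using Ī + A·d² with d = y − 4.2:
  web: d = 0 in → contributes +32.1048 in⁴
  top flange (beyond web): d = 3.85 in → contributes +28.6119 in⁴
  bottom flange (beyond web): d = -3.85 in → contributes +28.6119 in⁴
Total I = 89.3286 in⁴.
For the y-axis: x̄ = 1.02801 in.
Repeating about the centroidal y-axis gives I_y = 9.14386 in⁴.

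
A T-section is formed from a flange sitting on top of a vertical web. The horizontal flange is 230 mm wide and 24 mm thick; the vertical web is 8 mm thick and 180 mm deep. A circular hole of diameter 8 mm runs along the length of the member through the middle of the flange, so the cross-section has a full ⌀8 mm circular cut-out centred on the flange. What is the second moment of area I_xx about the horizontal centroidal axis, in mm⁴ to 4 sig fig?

Break the section into simple shapes (no overlaps), measuring from the bottom-left corner of the bounding box.
Flange: 230 × 24, A = 5 520 mm², y = 192 mm, Ī = 264 960 mm⁴.
Web: 8 × 180, A = 1 440 mm², y = 90 mm, Ī = 3 888 000 mm⁴.
Hole (subtracted): ⌀8, A = 50.2655 mm², y = 192 mm, Ī = 201.062 mm⁴.
Centroid: ȳ = ΣA·y / ΣA = 170.743 mm.
Transfer each piece to the horizontal centroidal axis using Ī + A·d² with d = y − 170.743:
  flange: d = 21.257 mm → contributes +2 759 220 mm⁴
  web: d = -80.743 mm → contributes +13 275 990 mm⁴
  hole: d = 21.257 mm → contributes −22 914 mm⁴
Total I = 16 012 296 mm⁴.

I_xx ≈ 1.601 × 10⁷ mm⁴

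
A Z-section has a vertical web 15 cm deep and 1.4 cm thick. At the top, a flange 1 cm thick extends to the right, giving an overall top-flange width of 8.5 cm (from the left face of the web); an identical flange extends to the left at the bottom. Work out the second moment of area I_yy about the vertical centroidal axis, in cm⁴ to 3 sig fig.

I_yy ≈ 320 cm⁴

Split into non-overlapping primitives; take the origin at the lower-left of the bounding box.
Web: 1.4 × 15, A = 21 cm², x = 7.8 cm, Ī = 3.43 cm⁴.
Top flange (beyond web): 7.1 × 1, A = 7.1 cm², x = 12.05 cm, Ī = 29.826 cm⁴.
Bottom flange (beyond web): 7.1 × 1, A = 7.1 cm², x = 3.55 cm, Ī = 29.826 cm⁴.
Centroid: x̄ = ΣA·x / ΣA = 7.8 cm.
Transfer each piece to the vertical centroidal axis using Ī + A·d² with d = x − 7.8:
  web: d = 0 cm → contributes +3.43 cm⁴
  top flange (beyond web): d = 4.25 cm → contributes +158.07 cm⁴
  bottom flange (beyond web): d = -4.25 cm → contributes +158.07 cm⁴
Total I = 319.57 cm⁴.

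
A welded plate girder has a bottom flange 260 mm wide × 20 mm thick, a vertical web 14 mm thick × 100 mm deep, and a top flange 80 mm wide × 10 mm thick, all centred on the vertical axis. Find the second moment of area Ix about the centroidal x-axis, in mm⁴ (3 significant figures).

Break the section into simple shapes (no overlaps), measuring from the bottom-left corner of the bounding box.
Bottom plate: 260 × 20, A = 5 200 mm², y = 10 mm, Ī = 173 333 mm⁴.
Web plate: 14 × 100, A = 1 400 mm², y = 70 mm, Ī = 1 166 667 mm⁴.
Top plate: 80 × 10, A = 800 mm², y = 125 mm, Ī = 6666.7 mm⁴.
Centroid: ȳ = ΣA·y / ΣA = 33.784 mm.
Transfer each piece to the centroidal x-axis using Ī + A·d² with d = y − 33.784:
  bottom plate: d = -23.784 mm → contributes +3 114 809 mm⁴
  web plate: d = 36.216 mm → contributes +3 002 927 mm⁴
  top plate: d = 91.216 mm → contributes +6 662 985 mm⁴
Total I = 12 780 721 mm⁴.

Ix ≈ 1.28 × 10⁷ mm⁴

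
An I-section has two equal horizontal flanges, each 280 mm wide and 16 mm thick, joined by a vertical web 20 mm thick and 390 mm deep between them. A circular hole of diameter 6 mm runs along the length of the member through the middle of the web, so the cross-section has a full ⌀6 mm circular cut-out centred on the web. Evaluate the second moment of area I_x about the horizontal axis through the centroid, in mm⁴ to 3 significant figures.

I_x ≈ 4.68 × 10⁸ mm⁴

Decompose the section into non-overlapping parts with the origin at the bottom-left of its bounding rectangle.
Bottom flange: 280 × 16, A = 4 480 mm², y = 8 mm, Ī = 95 573 mm⁴.
Web: 20 × 390, A = 7 800 mm², y = 211 mm, Ī = 98 865 000 mm⁴.
Top flange: 280 × 16, A = 4 480 mm², y = 414 mm, Ī = 95 573 mm⁴.
Hole (subtracted): ⌀6, A = 28.274 mm², y = 211 mm, Ī = 63.617 mm⁴.
By symmetry the centroid is at mid-height, ȳ = 211 mm.
Transfer each piece to the horizontal axis through the centroid using Ī + A·d² with d = y − 211:
  bottom flange: d = -203 mm → contributes +184 711 893 mm⁴
  web: d = 0 mm → contributes +98 865 000 mm⁴
  top flange: d = 203 mm → contributes +184 711 893 mm⁴
  hole: d = 0 mm → contributes −63.617 mm⁴
Total I = 468 288 723 mm⁴.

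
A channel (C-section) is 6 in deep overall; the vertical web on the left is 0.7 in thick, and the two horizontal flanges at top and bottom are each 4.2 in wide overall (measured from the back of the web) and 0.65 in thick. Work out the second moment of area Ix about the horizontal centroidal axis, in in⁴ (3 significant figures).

Ix ≈ 45.3 in⁴

Treat the section as a set of non-overlapping primitives; coordinates are from the bounding-box lower-left.
Web: 0.7 × 6, A = 4.2 in², y = 3 in, Ī = 12.6 in⁴.
Top flange (beyond web): 3.5 × 0.65, A = 2.275 in², y = 5.675 in, Ī = 0.080099 in⁴.
Bottom flange (beyond web): 3.5 × 0.65, A = 2.275 in², y = 0.325 in, Ī = 0.080099 in⁴.
By symmetry the centroid is at mid-height, ȳ = 3 in.
Transfer each piece to the horizontal centroidal axis using Ī + A·d² with d = y − 3:
  web: d = 0 in → contributes +12.6 in⁴
  top flange (beyond web): d = 2.675 in → contributes +16.359 in⁴
  bottom flange (beyond web): d = -2.675 in → contributes +16.359 in⁴
Total I = 45.318 in⁴.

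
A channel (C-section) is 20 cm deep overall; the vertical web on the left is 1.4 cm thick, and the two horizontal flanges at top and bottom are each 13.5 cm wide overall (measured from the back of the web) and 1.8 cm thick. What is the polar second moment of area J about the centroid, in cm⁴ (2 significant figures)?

Split into non-overlapping primitives; take the origin at the lower-left of the bounding box.
Web: 1.4 × 20, A = 28 cm², y = 10 cm, Ī = 933.3 cm⁴.
Top flange (beyond web): 12.1 × 1.8, A = 21.78 cm², y = 19.1 cm, Ī = 5.881 cm⁴.
Bottom flange (beyond web): 12.1 × 1.8, A = 21.78 cm², y = 0.9 cm, Ī = 5.881 cm⁴.
By symmetry the centroid is at mid-height, ȳ = 10 cm.
Transfer each piece to the centroidal x-axis using Ī + A·d² with d = y − 10:
  web: d = 0 cm → contributes +933.3 cm⁴
  top flange (beyond web): d = 9.1 cm → contributes +1 809 cm⁴
  bottom flange (beyond web): d = -9.1 cm → contributes +1 809 cm⁴
Total I = 4 552 cm⁴.
For the y-axis: x̄ = 4.809 cm.
Repeating about the centroidal y-axis gives I_y = 1 313 cm⁴.
Polar second moment: J = I_x + I_y = 5 865 cm⁴.

J ≈ 5900 cm⁴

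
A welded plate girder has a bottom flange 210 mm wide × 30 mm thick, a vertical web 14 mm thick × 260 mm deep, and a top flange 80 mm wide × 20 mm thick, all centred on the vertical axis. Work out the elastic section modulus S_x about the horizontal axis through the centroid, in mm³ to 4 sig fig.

Break the section into simple shapes (no overlaps), measuring from the bottom-left corner of the bounding box.
Bottom plate: 210 × 30, A = 6 300 mm², y = 15 mm, Ī = 472 500 mm⁴.
Web plate: 14 × 260, A = 3 640 mm², y = 160 mm, Ī = 20 505 333 mm⁴.
Top plate: 80 × 20, A = 1 600 mm², y = 300 mm, Ī = 53333.3 mm⁴.
Centroid: ȳ = ΣA·y / ΣA = 100.251 mm.
Transfer each piece to the horizontal axis through the centroid using Ī + A·d² with d = y − 100.251:
  bottom plate: d = -85.2513 mm → contributes +46 259 540 mm⁴
  web plate: d = 59.7487 mm → contributes +33 499 795 mm⁴
  top plate: d = 199.749 mm → contributes +63 892 602 mm⁴
Total I = 143 651 938 mm⁴.
Extreme fibre distance c = 209.749 mm; S = I/c = 684 876 mm³.

S_x ≈ 6.849 × 10⁵ mm³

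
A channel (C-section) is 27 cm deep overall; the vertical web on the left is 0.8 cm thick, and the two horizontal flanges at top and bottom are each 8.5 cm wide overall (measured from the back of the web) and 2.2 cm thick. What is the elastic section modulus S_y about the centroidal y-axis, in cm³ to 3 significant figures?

Split into non-overlapping primitives; take the origin at the lower-left of the bounding box.
Web: 0.8 × 27, A = 21.6 cm², x = 0.4 cm, Ī = 1.152 cm⁴.
Top flange (beyond web): 7.7 × 2.2, A = 16.94 cm², x = 4.65 cm, Ī = 83.698 cm⁴.
Bottom flange (beyond web): 7.7 × 2.2, A = 16.94 cm², x = 4.65 cm, Ī = 83.698 cm⁴.
Centroid: x̄ = ΣA·x / ΣA = 2.9953 cm.
Transfer each piece to the centroidal y-axis using Ī + A·d² with d = x − 2.9953:
  web: d = -2.5953 cm → contributes +146.65 cm⁴
  top flange (beyond web): d = 1.6547 cm → contributes +130.08 cm⁴
  bottom flange (beyond web): d = 1.6547 cm → contributes +130.08 cm⁴
Total I = 406.8 cm⁴.
Extreme fibre distance c = 5.5047 cm; S = I/c = 73.901 cm³.

S_y ≈ 73.9 cm³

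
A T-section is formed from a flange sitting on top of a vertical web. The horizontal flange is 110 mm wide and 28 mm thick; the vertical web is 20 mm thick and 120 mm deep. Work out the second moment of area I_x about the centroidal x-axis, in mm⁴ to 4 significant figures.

I_x ≈ 1.047 × 10⁷ mm⁴

Treat the section as a set of non-overlapping primitives; coordinates are from the bounding-box lower-left.
Flange: 110 × 28, A = 3 080 mm², y = 134 mm, Ī = 201 227 mm⁴.
Web: 20 × 120, A = 2 400 mm², y = 60 mm, Ī = 2 880 000 mm⁴.
Centroid: ȳ = ΣA·y / ΣA = 101.591 mm.
Transfer each piece to the centroidal x-axis using Ī + A·d² with d = y − 101.591:
  flange: d = 32.4088 mm → contributes +3 436 236 mm⁴
  web: d = -41.5912 mm → contributes +7 031 595 mm⁴
Total I = 10 467 831 mm⁴.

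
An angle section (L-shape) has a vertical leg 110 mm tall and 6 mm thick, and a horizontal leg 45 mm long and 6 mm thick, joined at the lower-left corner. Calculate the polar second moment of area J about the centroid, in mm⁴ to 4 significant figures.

Split into non-overlapping primitives; take the origin at the lower-left of the bounding box.
Vertical leg: 6 × 110, A = 660 mm², y = 55 mm, Ī = 665 500 mm⁴.
Horizontal leg (remainder): 39 × 6, A = 234 mm², y = 3 mm, Ī = 702 mm⁴.
Centroid: ȳ = ΣA·y / ΣA = 41.3893 mm.
Transfer each piece to the centroidal x-axis using Ī + A·d² with d = y − 41.3893:
  vertical leg: d = 13.6107 mm → contributes +787 766 mm⁴
  horizontal leg (remainder): d = -38.3893 mm → contributes +345 556 mm⁴
Total I = 1 133 323 mm⁴.
For the y-axis: x̄ = 8.88926 mm.
Repeating about the centroidal y-axis gives I_y = 119 095 mm⁴.
Polar second moment: J = I_x + I_y = 1 252 418 mm⁴.

J ≈ 1.252 × 10⁶ mm⁴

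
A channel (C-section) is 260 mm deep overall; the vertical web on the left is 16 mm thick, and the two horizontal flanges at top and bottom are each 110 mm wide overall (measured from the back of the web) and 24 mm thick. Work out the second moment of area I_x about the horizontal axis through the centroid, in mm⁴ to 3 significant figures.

Decompose the section into non-overlapping parts with the origin at the bottom-left of its bounding rectangle.
Web: 16 × 260, A = 4 160 mm², y = 130 mm, Ī = 23 434 667 mm⁴.
Top flange (beyond web): 94 × 24, A = 2 256 mm², y = 248 mm, Ī = 108 288 mm⁴.
Bottom flange (beyond web): 94 × 24, A = 2 256 mm², y = 12 mm, Ī = 108 288 mm⁴.
By symmetry the centroid is at mid-height, ȳ = 130 mm.
Transfer each piece to the horizontal axis through the centroid using Ī + A·d² with d = y − 130:
  web: d = 0 mm → contributes +23 434 667 mm⁴
  top flange (beyond web): d = 118 mm → contributes +31 520 832 mm⁴
  bottom flange (beyond web): d = -118 mm → contributes +31 520 832 mm⁴
Total I = 86 476 331 mm⁴.

I_x ≈ 8.65 × 10⁷ mm⁴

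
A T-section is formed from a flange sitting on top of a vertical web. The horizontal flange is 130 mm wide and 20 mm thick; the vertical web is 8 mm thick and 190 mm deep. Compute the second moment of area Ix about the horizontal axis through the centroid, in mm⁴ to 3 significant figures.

Decompose the section into non-overlapping parts with the origin at the bottom-left of its bounding rectangle.
Flange: 130 × 20, A = 2 600 mm², y = 200 mm, Ī = 86 667 mm⁴.
Web: 8 × 190, A = 1 520 mm², y = 95 mm, Ī = 4 572 667 mm⁴.
Centroid: ȳ = ΣA·y / ΣA = 161.26 mm.
Transfer each piece to the horizontal axis through the centroid using Ī + A·d² with d = y − 161.26:
  flange: d = 38.738 mm → contributes +3 988 284 mm⁴
  web: d = -66.262 mm → contributes +11 246 486 mm⁴
Total I = 15 234 770 mm⁴.

Ix ≈ 1.52 × 10⁷ mm⁴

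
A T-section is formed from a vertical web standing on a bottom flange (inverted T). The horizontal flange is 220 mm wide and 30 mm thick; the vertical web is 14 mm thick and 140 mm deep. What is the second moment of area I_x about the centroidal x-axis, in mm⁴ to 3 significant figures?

Break the section into simple shapes (no overlaps), measuring from the bottom-left corner of the bounding box.
Flange: 220 × 30, A = 6 600 mm², y = 15 mm, Ī = 495 000 mm⁴.
Web: 14 × 140, A = 1 960 mm², y = 100 mm, Ī = 3 201 333 mm⁴.
Centroid: ȳ = ΣA·y / ΣA = 34.463 mm.
Transfer each piece to the centroidal x-axis using Ī + A·d² with d = y − 34.463:
  flange: d = -19.463 mm → contributes +2 995 037 mm⁴
  web: d = 65.537 mm → contributes +11 619 825 mm⁴
Total I = 14 614 861 mm⁴.

I_x ≈ 1.46 × 10⁷ mm⁴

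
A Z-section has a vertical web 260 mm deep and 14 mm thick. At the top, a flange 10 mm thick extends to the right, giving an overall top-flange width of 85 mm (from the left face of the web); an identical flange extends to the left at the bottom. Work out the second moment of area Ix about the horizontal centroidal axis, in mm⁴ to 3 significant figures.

Ix ≈ 4.27 × 10⁷ mm⁴

Split into non-overlapping primitives; take the origin at the lower-left of the bounding box.
Web: 14 × 260, A = 3 640 mm², y = 130 mm, Ī = 20 505 333 mm⁴.
Top flange (beyond web): 71 × 10, A = 710 mm², y = 255 mm, Ī = 5916.7 mm⁴.
Bottom flange (beyond web): 71 × 10, A = 710 mm², y = 5 mm, Ī = 5916.7 mm⁴.
Centroid: ȳ = ΣA·y / ΣA = 130 mm.
Transfer each piece to the horizontal centroidal axis using Ī + A·d² with d = y − 130:
  web: d = 0 mm → contributes +20 505 333 mm⁴
  top flange (beyond web): d = 125 mm → contributes +11 099 667 mm⁴
  bottom flange (beyond web): d = -125 mm → contributes +11 099 667 mm⁴
Total I = 42 704 667 mm⁴.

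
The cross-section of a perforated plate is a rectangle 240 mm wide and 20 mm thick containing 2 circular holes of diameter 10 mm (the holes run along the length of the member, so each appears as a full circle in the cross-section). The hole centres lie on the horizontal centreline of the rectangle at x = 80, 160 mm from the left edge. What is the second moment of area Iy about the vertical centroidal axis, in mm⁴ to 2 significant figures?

Treat the section as a set of non-overlapping primitives; coordinates are from the bounding-box lower-left.
Plate: 240 × 20, A = 4 800 mm², x = 120 mm, Ī = 23 040 000 mm⁴.
Hole 1 (subtracted): ⌀10, A = 78.54 mm², x = 80 mm, Ī = 490.9 mm⁴.
Hole 2 (subtracted): ⌀10, A = 78.54 mm², x = 160 mm, Ī = 490.9 mm⁴.
By symmetry the centroid is at mid-width, x̄ = 120 mm.
Transfer each piece to the vertical centroidal axis using Ī + A·d² with d = x − 120:
  plate: d = 0 mm → contributes +23 040 000 mm⁴
  hole 1: d = -40 mm → contributes −126 155 mm⁴
  hole 2: d = 40 mm → contributes −126 155 mm⁴
Total I = 22 787 691 mm⁴.

Iy ≈ 2.3 × 10⁷ mm⁴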